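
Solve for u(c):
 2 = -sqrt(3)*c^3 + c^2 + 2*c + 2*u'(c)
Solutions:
 u(c) = C1 + sqrt(3)*c^4/8 - c^3/6 - c^2/2 + c


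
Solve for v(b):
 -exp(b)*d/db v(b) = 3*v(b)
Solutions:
 v(b) = C1*exp(3*exp(-b))


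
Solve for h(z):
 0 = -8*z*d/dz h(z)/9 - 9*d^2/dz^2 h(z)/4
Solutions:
 h(z) = C1 + C2*erf(4*z/9)


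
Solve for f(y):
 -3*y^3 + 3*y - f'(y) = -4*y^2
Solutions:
 f(y) = C1 - 3*y^4/4 + 4*y^3/3 + 3*y^2/2


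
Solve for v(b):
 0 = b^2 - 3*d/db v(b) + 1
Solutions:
 v(b) = C1 + b^3/9 + b/3


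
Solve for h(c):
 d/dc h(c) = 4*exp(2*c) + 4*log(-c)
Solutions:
 h(c) = C1 + 4*c*log(-c) - 4*c + 2*exp(2*c)


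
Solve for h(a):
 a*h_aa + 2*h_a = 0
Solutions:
 h(a) = C1 + C2/a


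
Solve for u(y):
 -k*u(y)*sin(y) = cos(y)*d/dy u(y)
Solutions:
 u(y) = C1*exp(k*log(cos(y)))


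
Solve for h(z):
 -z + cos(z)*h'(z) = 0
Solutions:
 h(z) = C1 + Integral(z/cos(z), z)


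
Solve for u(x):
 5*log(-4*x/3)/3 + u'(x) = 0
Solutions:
 u(x) = C1 - 5*x*log(-x)/3 + 5*x*(-2*log(2) + 1 + log(3))/3


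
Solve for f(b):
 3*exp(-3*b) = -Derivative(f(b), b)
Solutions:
 f(b) = C1 + exp(-3*b)


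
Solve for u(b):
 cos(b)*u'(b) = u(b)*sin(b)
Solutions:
 u(b) = C1/cos(b)


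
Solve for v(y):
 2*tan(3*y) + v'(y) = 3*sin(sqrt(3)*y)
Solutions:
 v(y) = C1 + 2*log(cos(3*y))/3 - sqrt(3)*cos(sqrt(3)*y)


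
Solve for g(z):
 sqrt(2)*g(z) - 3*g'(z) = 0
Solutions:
 g(z) = C1*exp(sqrt(2)*z/3)


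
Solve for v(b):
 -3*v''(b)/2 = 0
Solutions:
 v(b) = C1 + C2*b


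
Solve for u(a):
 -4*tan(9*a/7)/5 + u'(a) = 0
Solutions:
 u(a) = C1 - 28*log(cos(9*a/7))/45


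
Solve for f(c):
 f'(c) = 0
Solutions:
 f(c) = C1


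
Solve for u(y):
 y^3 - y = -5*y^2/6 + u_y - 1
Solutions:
 u(y) = C1 + y^4/4 + 5*y^3/18 - y^2/2 + y


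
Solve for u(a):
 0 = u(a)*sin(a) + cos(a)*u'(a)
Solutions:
 u(a) = C1*cos(a)


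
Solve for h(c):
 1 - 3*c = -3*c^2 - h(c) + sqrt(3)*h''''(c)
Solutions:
 h(c) = C1*exp(-3^(7/8)*c/3) + C2*exp(3^(7/8)*c/3) + C3*sin(3^(7/8)*c/3) + C4*cos(3^(7/8)*c/3) - 3*c^2 + 3*c - 1


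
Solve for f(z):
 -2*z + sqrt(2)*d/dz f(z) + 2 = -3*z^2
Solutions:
 f(z) = C1 - sqrt(2)*z^3/2 + sqrt(2)*z^2/2 - sqrt(2)*z


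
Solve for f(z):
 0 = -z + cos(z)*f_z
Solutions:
 f(z) = C1 + Integral(z/cos(z), z)


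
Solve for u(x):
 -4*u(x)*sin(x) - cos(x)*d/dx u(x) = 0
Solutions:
 u(x) = C1*cos(x)^4


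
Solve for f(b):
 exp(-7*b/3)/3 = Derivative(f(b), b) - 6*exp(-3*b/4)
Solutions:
 f(b) = C1 - exp(-7*b/3)/7 - 8*exp(-3*b/4)


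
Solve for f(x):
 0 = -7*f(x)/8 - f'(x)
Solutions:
 f(x) = C1*exp(-7*x/8)


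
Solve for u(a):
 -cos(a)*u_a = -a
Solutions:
 u(a) = C1 + Integral(a/cos(a), a)


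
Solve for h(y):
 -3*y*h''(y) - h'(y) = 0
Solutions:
 h(y) = C1 + C2*y^(2/3)


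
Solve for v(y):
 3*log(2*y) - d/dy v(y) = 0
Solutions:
 v(y) = C1 + 3*y*log(y) - 3*y + y*log(8)


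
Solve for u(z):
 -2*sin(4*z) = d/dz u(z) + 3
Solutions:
 u(z) = C1 - 3*z + cos(4*z)/2


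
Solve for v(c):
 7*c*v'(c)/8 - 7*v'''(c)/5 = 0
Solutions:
 v(c) = C1 + Integral(C2*airyai(5^(1/3)*c/2) + C3*airybi(5^(1/3)*c/2), c)


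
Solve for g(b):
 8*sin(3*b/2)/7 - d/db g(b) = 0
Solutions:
 g(b) = C1 - 16*cos(3*b/2)/21


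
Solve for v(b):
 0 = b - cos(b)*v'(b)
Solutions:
 v(b) = C1 + Integral(b/cos(b), b)


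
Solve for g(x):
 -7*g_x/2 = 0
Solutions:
 g(x) = C1


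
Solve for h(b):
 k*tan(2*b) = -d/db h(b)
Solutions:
 h(b) = C1 + k*log(cos(2*b))/2


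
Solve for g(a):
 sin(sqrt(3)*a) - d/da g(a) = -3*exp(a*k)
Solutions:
 g(a) = C1 - sqrt(3)*cos(sqrt(3)*a)/3 + 3*exp(a*k)/k


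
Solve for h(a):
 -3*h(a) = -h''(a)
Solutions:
 h(a) = C1*exp(-sqrt(3)*a) + C2*exp(sqrt(3)*a)


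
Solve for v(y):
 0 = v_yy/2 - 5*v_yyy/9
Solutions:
 v(y) = C1 + C2*y + C3*exp(9*y/10)


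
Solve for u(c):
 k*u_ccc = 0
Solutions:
 u(c) = C1 + C2*c + C3*c^2


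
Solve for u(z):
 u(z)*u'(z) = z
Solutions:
 u(z) = -sqrt(C1 + z^2)
 u(z) = sqrt(C1 + z^2)


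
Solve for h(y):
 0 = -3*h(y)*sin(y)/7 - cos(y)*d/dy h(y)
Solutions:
 h(y) = C1*cos(y)^(3/7)


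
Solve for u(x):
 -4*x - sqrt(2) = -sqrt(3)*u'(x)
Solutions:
 u(x) = C1 + 2*sqrt(3)*x^2/3 + sqrt(6)*x/3


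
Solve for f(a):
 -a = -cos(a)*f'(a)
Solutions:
 f(a) = C1 + Integral(a/cos(a), a)


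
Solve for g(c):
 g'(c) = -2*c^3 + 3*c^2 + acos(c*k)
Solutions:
 g(c) = C1 - c^4/2 + c^3 + Piecewise((c*acos(c*k) - sqrt(-c^2*k^2 + 1)/k, Ne(k, 0)), (pi*c/2, True))


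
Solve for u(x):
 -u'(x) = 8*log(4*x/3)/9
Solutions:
 u(x) = C1 - 8*x*log(x)/9 - 16*x*log(2)/9 + 8*x/9 + 8*x*log(3)/9


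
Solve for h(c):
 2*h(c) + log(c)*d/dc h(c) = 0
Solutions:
 h(c) = C1*exp(-2*li(c))


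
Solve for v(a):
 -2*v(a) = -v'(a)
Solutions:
 v(a) = C1*exp(2*a)


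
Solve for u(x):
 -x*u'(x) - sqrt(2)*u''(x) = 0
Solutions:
 u(x) = C1 + C2*erf(2^(1/4)*x/2)


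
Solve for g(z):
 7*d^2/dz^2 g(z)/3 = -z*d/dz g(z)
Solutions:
 g(z) = C1 + C2*erf(sqrt(42)*z/14)


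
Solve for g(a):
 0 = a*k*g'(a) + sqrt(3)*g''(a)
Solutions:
 g(a) = Piecewise((-sqrt(2)*3^(1/4)*sqrt(pi)*C1*erf(sqrt(2)*3^(3/4)*a*sqrt(k)/6)/(2*sqrt(k)) - C2, (k > 0) | (k < 0)), (-C1*a - C2, True))


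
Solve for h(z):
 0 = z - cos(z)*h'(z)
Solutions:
 h(z) = C1 + Integral(z/cos(z), z)


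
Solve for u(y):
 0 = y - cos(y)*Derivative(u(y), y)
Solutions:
 u(y) = C1 + Integral(y/cos(y), y)


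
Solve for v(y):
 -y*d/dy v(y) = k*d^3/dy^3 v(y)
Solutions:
 v(y) = C1 + Integral(C2*airyai(y*(-1/k)^(1/3)) + C3*airybi(y*(-1/k)^(1/3)), y)


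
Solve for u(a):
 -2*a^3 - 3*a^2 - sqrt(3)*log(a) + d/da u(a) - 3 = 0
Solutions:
 u(a) = C1 + a^4/2 + a^3 + sqrt(3)*a*log(a) - sqrt(3)*a + 3*a


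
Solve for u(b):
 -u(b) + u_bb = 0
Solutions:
 u(b) = C1*exp(-b) + C2*exp(b)


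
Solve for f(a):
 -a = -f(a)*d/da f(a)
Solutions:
 f(a) = -sqrt(C1 + a^2)
 f(a) = sqrt(C1 + a^2)


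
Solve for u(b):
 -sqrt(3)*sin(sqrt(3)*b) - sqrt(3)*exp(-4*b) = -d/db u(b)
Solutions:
 u(b) = C1 - cos(sqrt(3)*b) - sqrt(3)*exp(-4*b)/4


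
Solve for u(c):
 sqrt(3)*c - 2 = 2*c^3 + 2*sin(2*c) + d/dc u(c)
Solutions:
 u(c) = C1 - c^4/2 + sqrt(3)*c^2/2 - 2*c + cos(2*c)


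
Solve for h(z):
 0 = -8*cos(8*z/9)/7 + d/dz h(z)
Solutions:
 h(z) = C1 + 9*sin(8*z/9)/7


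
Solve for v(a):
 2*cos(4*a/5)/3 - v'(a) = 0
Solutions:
 v(a) = C1 + 5*sin(4*a/5)/6


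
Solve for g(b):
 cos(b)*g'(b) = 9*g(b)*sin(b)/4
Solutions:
 g(b) = C1/cos(b)^(9/4)


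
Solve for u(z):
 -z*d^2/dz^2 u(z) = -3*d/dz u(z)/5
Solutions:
 u(z) = C1 + C2*z^(8/5)


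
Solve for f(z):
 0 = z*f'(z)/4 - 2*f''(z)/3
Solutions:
 f(z) = C1 + C2*erfi(sqrt(3)*z/4)


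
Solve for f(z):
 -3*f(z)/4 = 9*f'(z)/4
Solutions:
 f(z) = C1*exp(-z/3)


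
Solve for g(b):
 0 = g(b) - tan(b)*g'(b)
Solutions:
 g(b) = C1*sin(b)


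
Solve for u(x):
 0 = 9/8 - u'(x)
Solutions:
 u(x) = C1 + 9*x/8


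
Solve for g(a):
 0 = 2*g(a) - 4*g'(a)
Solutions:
 g(a) = C1*exp(a/2)


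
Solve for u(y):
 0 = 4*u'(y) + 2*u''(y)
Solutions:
 u(y) = C1 + C2*exp(-2*y)


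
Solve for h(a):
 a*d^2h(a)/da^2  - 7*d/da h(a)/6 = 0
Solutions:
 h(a) = C1 + C2*a^(13/6)


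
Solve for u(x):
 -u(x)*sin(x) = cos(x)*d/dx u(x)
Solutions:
 u(x) = C1*cos(x)


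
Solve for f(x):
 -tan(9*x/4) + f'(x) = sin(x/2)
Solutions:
 f(x) = C1 - 4*log(cos(9*x/4))/9 - 2*cos(x/2)


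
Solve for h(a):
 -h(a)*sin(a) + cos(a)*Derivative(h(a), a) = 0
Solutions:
 h(a) = C1/cos(a)


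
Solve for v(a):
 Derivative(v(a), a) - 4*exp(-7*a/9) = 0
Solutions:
 v(a) = C1 - 36*exp(-7*a/9)/7


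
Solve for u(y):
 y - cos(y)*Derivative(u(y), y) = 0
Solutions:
 u(y) = C1 + Integral(y/cos(y), y)


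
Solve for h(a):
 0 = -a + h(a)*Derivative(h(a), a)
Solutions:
 h(a) = -sqrt(C1 + a^2)
 h(a) = sqrt(C1 + a^2)


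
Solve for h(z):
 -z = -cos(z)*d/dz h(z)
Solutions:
 h(z) = C1 + Integral(z/cos(z), z)


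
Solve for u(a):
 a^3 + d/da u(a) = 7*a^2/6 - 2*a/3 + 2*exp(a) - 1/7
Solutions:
 u(a) = C1 - a^4/4 + 7*a^3/18 - a^2/3 - a/7 + 2*exp(a)


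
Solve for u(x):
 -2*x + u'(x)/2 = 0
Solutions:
 u(x) = C1 + 2*x^2


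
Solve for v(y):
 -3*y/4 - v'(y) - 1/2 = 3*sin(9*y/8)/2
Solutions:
 v(y) = C1 - 3*y^2/8 - y/2 + 4*cos(9*y/8)/3


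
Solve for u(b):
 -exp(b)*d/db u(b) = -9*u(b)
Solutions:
 u(b) = C1*exp(-9*exp(-b))


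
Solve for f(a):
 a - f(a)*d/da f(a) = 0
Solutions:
 f(a) = -sqrt(C1 + a^2)
 f(a) = sqrt(C1 + a^2)


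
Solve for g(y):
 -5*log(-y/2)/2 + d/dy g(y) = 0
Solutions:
 g(y) = C1 + 5*y*log(-y)/2 + 5*y*(-1 - log(2))/2


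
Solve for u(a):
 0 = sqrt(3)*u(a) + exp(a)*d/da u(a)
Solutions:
 u(a) = C1*exp(sqrt(3)*exp(-a))


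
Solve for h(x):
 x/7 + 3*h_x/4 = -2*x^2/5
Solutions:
 h(x) = C1 - 8*x^3/45 - 2*x^2/21


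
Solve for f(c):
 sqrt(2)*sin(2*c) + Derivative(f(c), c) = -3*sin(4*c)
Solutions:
 f(c) = C1 + sqrt(2)*cos(2*c)/2 + 3*cos(4*c)/4


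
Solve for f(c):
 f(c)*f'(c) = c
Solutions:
 f(c) = -sqrt(C1 + c^2)
 f(c) = sqrt(C1 + c^2)


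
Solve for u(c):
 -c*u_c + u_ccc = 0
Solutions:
 u(c) = C1 + Integral(C2*airyai(c) + C3*airybi(c), c)


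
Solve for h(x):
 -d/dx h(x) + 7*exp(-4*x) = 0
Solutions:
 h(x) = C1 - 7*exp(-4*x)/4


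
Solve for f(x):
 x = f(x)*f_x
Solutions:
 f(x) = -sqrt(C1 + x^2)
 f(x) = sqrt(C1 + x^2)


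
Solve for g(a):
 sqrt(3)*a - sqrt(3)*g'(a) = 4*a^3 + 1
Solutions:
 g(a) = C1 - sqrt(3)*a^4/3 + a^2/2 - sqrt(3)*a/3


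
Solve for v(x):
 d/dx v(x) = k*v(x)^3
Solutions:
 v(x) = -sqrt(2)*sqrt(-1/(C1 + k*x))/2
 v(x) = sqrt(2)*sqrt(-1/(C1 + k*x))/2


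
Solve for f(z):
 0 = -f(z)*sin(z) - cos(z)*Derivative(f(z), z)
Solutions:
 f(z) = C1*cos(z)


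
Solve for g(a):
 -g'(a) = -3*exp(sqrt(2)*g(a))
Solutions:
 g(a) = sqrt(2)*(2*log(-1/(C1 + 3*a)) - log(2))/4


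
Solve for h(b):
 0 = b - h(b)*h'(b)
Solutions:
 h(b) = -sqrt(C1 + b^2)
 h(b) = sqrt(C1 + b^2)


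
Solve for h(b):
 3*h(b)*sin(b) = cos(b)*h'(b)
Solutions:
 h(b) = C1/cos(b)^3


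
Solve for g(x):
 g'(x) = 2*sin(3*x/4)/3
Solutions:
 g(x) = C1 - 8*cos(3*x/4)/9


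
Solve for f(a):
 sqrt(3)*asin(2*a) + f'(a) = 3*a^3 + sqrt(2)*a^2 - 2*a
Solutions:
 f(a) = C1 + 3*a^4/4 + sqrt(2)*a^3/3 - a^2 - sqrt(3)*(a*asin(2*a) + sqrt(1 - 4*a^2)/2)


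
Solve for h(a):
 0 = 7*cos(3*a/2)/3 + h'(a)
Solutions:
 h(a) = C1 - 14*sin(3*a/2)/9


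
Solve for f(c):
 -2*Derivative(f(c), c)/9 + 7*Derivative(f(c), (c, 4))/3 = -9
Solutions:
 f(c) = C1 + C4*exp(2^(1/3)*21^(2/3)*c/21) + 81*c/2 + (C2*sin(2^(1/3)*3^(1/6)*7^(2/3)*c/14) + C3*cos(2^(1/3)*3^(1/6)*7^(2/3)*c/14))*exp(-2^(1/3)*21^(2/3)*c/42)


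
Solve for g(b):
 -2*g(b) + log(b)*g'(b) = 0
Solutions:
 g(b) = C1*exp(2*li(b))


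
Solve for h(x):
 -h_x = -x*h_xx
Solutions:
 h(x) = C1 + C2*x^2


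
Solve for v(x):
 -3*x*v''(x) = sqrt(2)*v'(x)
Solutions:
 v(x) = C1 + C2*x^(1 - sqrt(2)/3)


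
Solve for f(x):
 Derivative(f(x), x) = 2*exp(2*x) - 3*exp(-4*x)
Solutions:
 f(x) = C1 + exp(2*x) + 3*exp(-4*x)/4


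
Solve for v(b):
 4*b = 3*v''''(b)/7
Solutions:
 v(b) = C1 + C2*b + C3*b^2 + C4*b^3 + 7*b^5/90


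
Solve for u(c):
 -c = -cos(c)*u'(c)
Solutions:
 u(c) = C1 + Integral(c/cos(c), c)


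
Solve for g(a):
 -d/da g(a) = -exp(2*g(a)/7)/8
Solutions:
 g(a) = 7*log(-sqrt(-1/(C1 + a))) + 7*log(2) + 7*log(7)/2
 g(a) = 7*log(-1/(C1 + a))/2 + 7*log(2) + 7*log(7)/2


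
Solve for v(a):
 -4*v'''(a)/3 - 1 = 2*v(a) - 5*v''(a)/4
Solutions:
 v(a) = C1*exp(a*(25/(32*sqrt(8466) + 2947)^(1/3) + 10 + (32*sqrt(8466) + 2947)^(1/3))/32)*sin(sqrt(3)*a*(-(32*sqrt(8466) + 2947)^(1/3) + 25/(32*sqrt(8466) + 2947)^(1/3))/32) + C2*exp(a*(25/(32*sqrt(8466) + 2947)^(1/3) + 10 + (32*sqrt(8466) + 2947)^(1/3))/32)*cos(sqrt(3)*a*(-(32*sqrt(8466) + 2947)^(1/3) + 25/(32*sqrt(8466) + 2947)^(1/3))/32) + C3*exp(a*(-(32*sqrt(8466) + 2947)^(1/3) - 25/(32*sqrt(8466) + 2947)^(1/3) + 5)/16) - 1/2


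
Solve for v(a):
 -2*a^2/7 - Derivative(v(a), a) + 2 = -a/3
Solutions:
 v(a) = C1 - 2*a^3/21 + a^2/6 + 2*a


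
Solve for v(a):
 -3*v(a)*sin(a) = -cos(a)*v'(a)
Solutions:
 v(a) = C1/cos(a)^3


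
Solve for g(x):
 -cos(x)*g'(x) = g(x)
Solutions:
 g(x) = C1*sqrt(sin(x) - 1)/sqrt(sin(x) + 1)


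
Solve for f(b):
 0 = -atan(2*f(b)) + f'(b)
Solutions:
 Integral(1/atan(2*_y), (_y, f(b))) = C1 + b


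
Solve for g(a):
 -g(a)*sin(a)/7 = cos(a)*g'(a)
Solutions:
 g(a) = C1*cos(a)^(1/7)


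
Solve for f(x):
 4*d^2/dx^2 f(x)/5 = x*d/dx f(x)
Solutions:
 f(x) = C1 + C2*erfi(sqrt(10)*x/4)


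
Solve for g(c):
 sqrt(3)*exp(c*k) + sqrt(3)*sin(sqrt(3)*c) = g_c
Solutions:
 g(c) = C1 - cos(sqrt(3)*c) + sqrt(3)*exp(c*k)/k


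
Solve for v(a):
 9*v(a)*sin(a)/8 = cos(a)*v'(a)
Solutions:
 v(a) = C1/cos(a)^(9/8)


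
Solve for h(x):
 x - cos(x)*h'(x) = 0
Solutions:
 h(x) = C1 + Integral(x/cos(x), x)


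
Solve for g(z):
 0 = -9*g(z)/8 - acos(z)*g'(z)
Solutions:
 g(z) = C1*exp(-9*Integral(1/acos(z), z)/8)


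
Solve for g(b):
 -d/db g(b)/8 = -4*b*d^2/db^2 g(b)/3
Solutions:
 g(b) = C1 + C2*b^(35/32)


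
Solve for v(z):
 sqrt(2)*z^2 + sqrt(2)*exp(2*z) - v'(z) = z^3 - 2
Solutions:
 v(z) = C1 - z^4/4 + sqrt(2)*z^3/3 + 2*z + sqrt(2)*exp(2*z)/2


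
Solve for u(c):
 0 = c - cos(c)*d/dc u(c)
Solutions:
 u(c) = C1 + Integral(c/cos(c), c)


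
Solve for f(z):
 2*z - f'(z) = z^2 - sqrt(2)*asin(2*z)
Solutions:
 f(z) = C1 - z^3/3 + z^2 + sqrt(2)*(z*asin(2*z) + sqrt(1 - 4*z^2)/2)


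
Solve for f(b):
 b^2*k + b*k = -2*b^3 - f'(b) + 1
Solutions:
 f(b) = C1 - b^4/2 - b^3*k/3 - b^2*k/2 + b


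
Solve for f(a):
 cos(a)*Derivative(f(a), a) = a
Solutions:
 f(a) = C1 + Integral(a/cos(a), a)


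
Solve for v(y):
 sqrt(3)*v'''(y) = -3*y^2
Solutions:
 v(y) = C1 + C2*y + C3*y^2 - sqrt(3)*y^5/60


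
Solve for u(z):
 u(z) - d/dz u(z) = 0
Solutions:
 u(z) = C1*exp(z)


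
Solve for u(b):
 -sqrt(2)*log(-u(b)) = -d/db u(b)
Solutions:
 -li(-u(b)) = C1 + sqrt(2)*b


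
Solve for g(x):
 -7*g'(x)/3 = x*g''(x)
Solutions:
 g(x) = C1 + C2/x^(4/3)


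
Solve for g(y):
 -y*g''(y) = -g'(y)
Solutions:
 g(y) = C1 + C2*y^2


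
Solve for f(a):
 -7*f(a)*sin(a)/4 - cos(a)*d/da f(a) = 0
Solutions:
 f(a) = C1*cos(a)^(7/4)


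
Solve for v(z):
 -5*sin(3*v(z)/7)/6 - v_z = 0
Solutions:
 5*z/6 + 7*log(cos(3*v(z)/7) - 1)/6 - 7*log(cos(3*v(z)/7) + 1)/6 = C1


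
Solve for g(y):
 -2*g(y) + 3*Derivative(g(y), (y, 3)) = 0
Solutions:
 g(y) = C3*exp(2^(1/3)*3^(2/3)*y/3) + (C1*sin(2^(1/3)*3^(1/6)*y/2) + C2*cos(2^(1/3)*3^(1/6)*y/2))*exp(-2^(1/3)*3^(2/3)*y/6)


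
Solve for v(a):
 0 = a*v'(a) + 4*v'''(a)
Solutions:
 v(a) = C1 + Integral(C2*airyai(-2^(1/3)*a/2) + C3*airybi(-2^(1/3)*a/2), a)


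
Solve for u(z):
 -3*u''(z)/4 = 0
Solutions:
 u(z) = C1 + C2*z


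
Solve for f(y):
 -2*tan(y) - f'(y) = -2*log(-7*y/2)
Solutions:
 f(y) = C1 + 2*y*log(-y) - 2*y - 2*y*log(2) + 2*y*log(7) + 2*log(cos(y))


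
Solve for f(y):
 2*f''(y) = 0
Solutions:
 f(y) = C1 + C2*y


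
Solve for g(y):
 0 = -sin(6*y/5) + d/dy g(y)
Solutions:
 g(y) = C1 - 5*cos(6*y/5)/6


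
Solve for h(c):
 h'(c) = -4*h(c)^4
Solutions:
 h(c) = (-3^(2/3) - 3*3^(1/6)*I)*(1/(C1 + 4*c))^(1/3)/6
 h(c) = (-3^(2/3) + 3*3^(1/6)*I)*(1/(C1 + 4*c))^(1/3)/6
 h(c) = (1/(C1 + 12*c))^(1/3)


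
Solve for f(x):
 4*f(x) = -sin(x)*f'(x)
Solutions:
 f(x) = C1*(cos(x)^2 + 2*cos(x) + 1)/(cos(x)^2 - 2*cos(x) + 1)


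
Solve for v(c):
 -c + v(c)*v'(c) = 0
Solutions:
 v(c) = -sqrt(C1 + c^2)
 v(c) = sqrt(C1 + c^2)


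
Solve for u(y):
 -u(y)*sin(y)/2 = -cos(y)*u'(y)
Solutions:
 u(y) = C1/sqrt(cos(y))


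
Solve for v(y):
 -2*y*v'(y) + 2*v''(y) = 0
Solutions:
 v(y) = C1 + C2*erfi(sqrt(2)*y/2)


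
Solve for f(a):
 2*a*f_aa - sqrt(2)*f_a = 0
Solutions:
 f(a) = C1 + C2*a^(sqrt(2)/2 + 1)


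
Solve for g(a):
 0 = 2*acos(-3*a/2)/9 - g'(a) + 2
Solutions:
 g(a) = C1 + 2*a*acos(-3*a/2)/9 + 2*a + 2*sqrt(4 - 9*a^2)/27


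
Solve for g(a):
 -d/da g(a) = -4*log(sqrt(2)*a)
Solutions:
 g(a) = C1 + 4*a*log(a) - 4*a + a*log(4)


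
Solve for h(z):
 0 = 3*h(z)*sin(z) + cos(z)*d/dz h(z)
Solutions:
 h(z) = C1*cos(z)^3


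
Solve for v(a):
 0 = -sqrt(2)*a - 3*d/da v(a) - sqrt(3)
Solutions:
 v(a) = C1 - sqrt(2)*a^2/6 - sqrt(3)*a/3


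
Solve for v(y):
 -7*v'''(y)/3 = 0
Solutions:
 v(y) = C1 + C2*y + C3*y^2


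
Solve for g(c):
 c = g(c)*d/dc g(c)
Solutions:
 g(c) = -sqrt(C1 + c^2)
 g(c) = sqrt(C1 + c^2)


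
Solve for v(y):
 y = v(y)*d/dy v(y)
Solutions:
 v(y) = -sqrt(C1 + y^2)
 v(y) = sqrt(C1 + y^2)


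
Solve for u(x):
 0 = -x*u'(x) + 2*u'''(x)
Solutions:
 u(x) = C1 + Integral(C2*airyai(2^(2/3)*x/2) + C3*airybi(2^(2/3)*x/2), x)


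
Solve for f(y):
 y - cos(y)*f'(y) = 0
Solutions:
 f(y) = C1 + Integral(y/cos(y), y)


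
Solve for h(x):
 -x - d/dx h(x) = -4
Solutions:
 h(x) = C1 - x^2/2 + 4*x


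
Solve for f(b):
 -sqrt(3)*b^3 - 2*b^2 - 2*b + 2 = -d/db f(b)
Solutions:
 f(b) = C1 + sqrt(3)*b^4/4 + 2*b^3/3 + b^2 - 2*b


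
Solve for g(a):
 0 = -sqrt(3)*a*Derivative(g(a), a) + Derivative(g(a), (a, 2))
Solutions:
 g(a) = C1 + C2*erfi(sqrt(2)*3^(1/4)*a/2)


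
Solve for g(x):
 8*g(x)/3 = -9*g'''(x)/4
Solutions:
 g(x) = C3*exp(-2*2^(2/3)*x/3) + (C1*sin(2^(2/3)*sqrt(3)*x/3) + C2*cos(2^(2/3)*sqrt(3)*x/3))*exp(2^(2/3)*x/3)


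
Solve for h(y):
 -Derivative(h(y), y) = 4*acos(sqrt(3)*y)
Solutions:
 h(y) = C1 - 4*y*acos(sqrt(3)*y) + 4*sqrt(3)*sqrt(1 - 3*y^2)/3


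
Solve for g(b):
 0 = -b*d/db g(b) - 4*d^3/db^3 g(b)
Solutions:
 g(b) = C1 + Integral(C2*airyai(-2^(1/3)*b/2) + C3*airybi(-2^(1/3)*b/2), b)


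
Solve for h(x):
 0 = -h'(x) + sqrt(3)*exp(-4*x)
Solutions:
 h(x) = C1 - sqrt(3)*exp(-4*x)/4


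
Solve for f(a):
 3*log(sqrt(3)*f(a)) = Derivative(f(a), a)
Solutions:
 -2*Integral(1/(2*log(_y) + log(3)), (_y, f(a)))/3 = C1 - a


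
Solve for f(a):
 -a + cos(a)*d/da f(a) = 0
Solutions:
 f(a) = C1 + Integral(a/cos(a), a)


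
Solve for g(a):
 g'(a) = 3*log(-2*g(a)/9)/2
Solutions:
 -2*Integral(1/(log(-_y) - 2*log(3) + log(2)), (_y, g(a)))/3 = C1 - a


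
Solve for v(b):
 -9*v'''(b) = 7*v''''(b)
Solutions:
 v(b) = C1 + C2*b + C3*b^2 + C4*exp(-9*b/7)


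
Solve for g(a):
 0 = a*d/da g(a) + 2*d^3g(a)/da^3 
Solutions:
 g(a) = C1 + Integral(C2*airyai(-2^(2/3)*a/2) + C3*airybi(-2^(2/3)*a/2), a)


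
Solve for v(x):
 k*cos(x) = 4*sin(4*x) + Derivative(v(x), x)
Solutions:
 v(x) = C1 + k*sin(x) + cos(4*x)


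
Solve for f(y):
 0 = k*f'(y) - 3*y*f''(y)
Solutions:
 f(y) = C1 + y^(re(k)/3 + 1)*(C2*sin(log(y)*Abs(im(k))/3) + C3*cos(log(y)*im(k)/3))


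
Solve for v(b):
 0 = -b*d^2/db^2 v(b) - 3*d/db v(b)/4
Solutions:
 v(b) = C1 + C2*b^(1/4)


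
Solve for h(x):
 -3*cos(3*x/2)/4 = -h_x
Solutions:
 h(x) = C1 + sin(3*x/2)/2


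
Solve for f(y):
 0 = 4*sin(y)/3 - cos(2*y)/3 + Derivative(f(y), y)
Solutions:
 f(y) = C1 + sin(2*y)/6 + 4*cos(y)/3


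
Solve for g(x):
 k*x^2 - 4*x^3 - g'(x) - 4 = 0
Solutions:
 g(x) = C1 + k*x^3/3 - x^4 - 4*x


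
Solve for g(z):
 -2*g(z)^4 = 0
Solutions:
 g(z) = 0


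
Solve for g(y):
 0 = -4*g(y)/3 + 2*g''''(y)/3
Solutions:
 g(y) = C1*exp(-2^(1/4)*y) + C2*exp(2^(1/4)*y) + C3*sin(2^(1/4)*y) + C4*cos(2^(1/4)*y)


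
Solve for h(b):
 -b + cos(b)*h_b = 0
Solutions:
 h(b) = C1 + Integral(b/cos(b), b)


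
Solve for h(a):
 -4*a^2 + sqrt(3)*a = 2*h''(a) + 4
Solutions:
 h(a) = C1 + C2*a - a^4/6 + sqrt(3)*a^3/12 - a^2


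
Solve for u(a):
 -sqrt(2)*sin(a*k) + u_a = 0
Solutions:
 u(a) = C1 - sqrt(2)*cos(a*k)/k


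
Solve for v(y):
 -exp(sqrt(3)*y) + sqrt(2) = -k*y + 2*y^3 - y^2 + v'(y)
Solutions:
 v(y) = C1 + k*y^2/2 - y^4/2 + y^3/3 + sqrt(2)*y - sqrt(3)*exp(sqrt(3)*y)/3


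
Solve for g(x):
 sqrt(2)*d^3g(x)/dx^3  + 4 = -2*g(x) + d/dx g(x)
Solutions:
 g(x) = C1*exp(3^(1/3)*x*(2^(5/6)*3^(1/3)/(sqrt(3)*sqrt(54 - sqrt(2)) + 9*sqrt(2))^(1/3) + 2^(2/3)*(sqrt(3)*sqrt(54 - sqrt(2)) + 9*sqrt(2))^(1/3))/12)*sin(3^(1/6)*x*(-3*2^(5/6)/(sqrt(3)*sqrt(54 - sqrt(2)) + 9*sqrt(2))^(1/3) + 6^(2/3)*(sqrt(3)*sqrt(54 - sqrt(2)) + 9*sqrt(2))^(1/3))/12) + C2*exp(3^(1/3)*x*(2^(5/6)*3^(1/3)/(sqrt(3)*sqrt(54 - sqrt(2)) + 9*sqrt(2))^(1/3) + 2^(2/3)*(sqrt(3)*sqrt(54 - sqrt(2)) + 9*sqrt(2))^(1/3))/12)*cos(3^(1/6)*x*(-3*2^(5/6)/(sqrt(3)*sqrt(54 - sqrt(2)) + 9*sqrt(2))^(1/3) + 6^(2/3)*(sqrt(3)*sqrt(54 - sqrt(2)) + 9*sqrt(2))^(1/3))/12) + C3*exp(-3^(1/3)*x*(2^(5/6)*3^(1/3)/(sqrt(3)*sqrt(54 - sqrt(2)) + 9*sqrt(2))^(1/3) + 2^(2/3)*(sqrt(3)*sqrt(54 - sqrt(2)) + 9*sqrt(2))^(1/3))/6) - 2


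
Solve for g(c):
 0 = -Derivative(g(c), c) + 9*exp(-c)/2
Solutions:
 g(c) = C1 - 9*exp(-c)/2


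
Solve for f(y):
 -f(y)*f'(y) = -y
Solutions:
 f(y) = -sqrt(C1 + y^2)
 f(y) = sqrt(C1 + y^2)


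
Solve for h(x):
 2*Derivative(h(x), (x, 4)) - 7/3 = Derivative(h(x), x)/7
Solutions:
 h(x) = C1 + C4*exp(14^(2/3)*x/14) - 49*x/3 + (C2*sin(14^(2/3)*sqrt(3)*x/28) + C3*cos(14^(2/3)*sqrt(3)*x/28))*exp(-14^(2/3)*x/28)


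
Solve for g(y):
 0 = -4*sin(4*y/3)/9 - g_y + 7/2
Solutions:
 g(y) = C1 + 7*y/2 + cos(4*y/3)/3


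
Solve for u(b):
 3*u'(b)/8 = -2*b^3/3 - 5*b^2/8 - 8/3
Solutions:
 u(b) = C1 - 4*b^4/9 - 5*b^3/9 - 64*b/9


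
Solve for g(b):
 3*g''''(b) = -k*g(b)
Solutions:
 g(b) = C1*exp(-3^(3/4)*b*(-k)^(1/4)/3) + C2*exp(3^(3/4)*b*(-k)^(1/4)/3) + C3*exp(-3^(3/4)*I*b*(-k)^(1/4)/3) + C4*exp(3^(3/4)*I*b*(-k)^(1/4)/3)


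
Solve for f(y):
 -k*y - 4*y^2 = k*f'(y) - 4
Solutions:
 f(y) = C1 - y^2/2 - 4*y^3/(3*k) + 4*y/k


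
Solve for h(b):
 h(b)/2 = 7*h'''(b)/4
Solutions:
 h(b) = C3*exp(2^(1/3)*7^(2/3)*b/7) + (C1*sin(2^(1/3)*sqrt(3)*7^(2/3)*b/14) + C2*cos(2^(1/3)*sqrt(3)*7^(2/3)*b/14))*exp(-2^(1/3)*7^(2/3)*b/14)


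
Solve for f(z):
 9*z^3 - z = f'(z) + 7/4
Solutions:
 f(z) = C1 + 9*z^4/4 - z^2/2 - 7*z/4


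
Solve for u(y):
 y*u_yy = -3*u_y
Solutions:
 u(y) = C1 + C2/y^2


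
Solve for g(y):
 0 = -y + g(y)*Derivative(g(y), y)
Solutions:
 g(y) = -sqrt(C1 + y^2)
 g(y) = sqrt(C1 + y^2)


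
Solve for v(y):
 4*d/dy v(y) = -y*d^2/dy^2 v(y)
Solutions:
 v(y) = C1 + C2/y^3


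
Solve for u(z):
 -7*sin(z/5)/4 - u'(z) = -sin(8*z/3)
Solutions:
 u(z) = C1 + 35*cos(z/5)/4 - 3*cos(8*z/3)/8


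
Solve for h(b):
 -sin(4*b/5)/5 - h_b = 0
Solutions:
 h(b) = C1 + cos(4*b/5)/4


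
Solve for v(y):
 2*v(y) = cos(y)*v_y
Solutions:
 v(y) = C1*(sin(y) + 1)/(sin(y) - 1)


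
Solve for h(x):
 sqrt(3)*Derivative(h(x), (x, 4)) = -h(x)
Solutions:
 h(x) = (C1*sin(sqrt(2)*3^(7/8)*x/6) + C2*cos(sqrt(2)*3^(7/8)*x/6))*exp(-sqrt(2)*3^(7/8)*x/6) + (C3*sin(sqrt(2)*3^(7/8)*x/6) + C4*cos(sqrt(2)*3^(7/8)*x/6))*exp(sqrt(2)*3^(7/8)*x/6)


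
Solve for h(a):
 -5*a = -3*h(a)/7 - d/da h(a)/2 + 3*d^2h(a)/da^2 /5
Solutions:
 h(a) = C1*exp(a*(35 - sqrt(6265))/84) + C2*exp(a*(35 + sqrt(6265))/84) + 35*a/3 - 245/18


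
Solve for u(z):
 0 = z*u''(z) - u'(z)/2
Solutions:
 u(z) = C1 + C2*z^(3/2)


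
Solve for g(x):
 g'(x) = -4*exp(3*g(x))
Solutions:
 g(x) = log((-3^(2/3) - 3*3^(1/6)*I)*(1/(C1 + 4*x))^(1/3)/6)
 g(x) = log((-3^(2/3) + 3*3^(1/6)*I)*(1/(C1 + 4*x))^(1/3)/6)
 g(x) = log(1/(C1 + 12*x))/3


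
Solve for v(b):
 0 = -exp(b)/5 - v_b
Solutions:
 v(b) = C1 - exp(b)/5


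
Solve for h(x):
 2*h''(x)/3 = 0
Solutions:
 h(x) = C1 + C2*x


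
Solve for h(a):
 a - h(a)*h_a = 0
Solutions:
 h(a) = -sqrt(C1 + a^2)
 h(a) = sqrt(C1 + a^2)


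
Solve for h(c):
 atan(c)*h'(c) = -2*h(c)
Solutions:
 h(c) = C1*exp(-2*Integral(1/atan(c), c))


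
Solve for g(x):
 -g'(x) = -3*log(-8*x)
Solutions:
 g(x) = C1 + 3*x*log(-x) + 3*x*(-1 + 3*log(2))


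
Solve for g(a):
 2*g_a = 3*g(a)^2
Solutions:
 g(a) = -2/(C1 + 3*a)


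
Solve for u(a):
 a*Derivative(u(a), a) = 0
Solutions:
 u(a) = C1


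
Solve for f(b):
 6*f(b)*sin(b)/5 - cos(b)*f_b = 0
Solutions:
 f(b) = C1/cos(b)^(6/5)


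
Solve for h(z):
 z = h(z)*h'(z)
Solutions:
 h(z) = -sqrt(C1 + z^2)
 h(z) = sqrt(C1 + z^2)


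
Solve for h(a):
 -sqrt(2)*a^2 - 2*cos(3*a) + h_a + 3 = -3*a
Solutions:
 h(a) = C1 + sqrt(2)*a^3/3 - 3*a^2/2 - 3*a + 2*sin(3*a)/3


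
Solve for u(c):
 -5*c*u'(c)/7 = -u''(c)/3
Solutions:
 u(c) = C1 + C2*erfi(sqrt(210)*c/14)


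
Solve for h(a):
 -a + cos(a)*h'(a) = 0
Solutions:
 h(a) = C1 + Integral(a/cos(a), a)


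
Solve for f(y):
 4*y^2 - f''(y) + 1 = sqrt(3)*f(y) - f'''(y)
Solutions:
 f(y) = C1*exp(y*(-2^(2/3)*(2 + 27*sqrt(3) + sqrt(-4 + (2 + 27*sqrt(3))^2))^(1/3) - 2*2^(1/3)/(2 + 27*sqrt(3) + sqrt(-4 + (2 + 27*sqrt(3))^2))^(1/3) + 4)/12)*sin(2^(1/3)*sqrt(3)*y*(-2^(1/3)*(2 + 27*sqrt(3) + sqrt(-4 + 729*(-sqrt(3) - 2/27)^2))^(1/3) + 2/(2 + 27*sqrt(3) + sqrt(-4 + 729*(-sqrt(3) - 2/27)^2))^(1/3))/12) + C2*exp(y*(-2^(2/3)*(2 + 27*sqrt(3) + sqrt(-4 + (2 + 27*sqrt(3))^2))^(1/3) - 2*2^(1/3)/(2 + 27*sqrt(3) + sqrt(-4 + (2 + 27*sqrt(3))^2))^(1/3) + 4)/12)*cos(2^(1/3)*sqrt(3)*y*(-2^(1/3)*(2 + 27*sqrt(3) + sqrt(-4 + 729*(-sqrt(3) - 2/27)^2))^(1/3) + 2/(2 + 27*sqrt(3) + sqrt(-4 + 729*(-sqrt(3) - 2/27)^2))^(1/3))/12) + C3*exp(y*(2*2^(1/3)/(2 + 27*sqrt(3) + sqrt(-4 + (2 + 27*sqrt(3))^2))^(1/3) + 2 + 2^(2/3)*(2 + 27*sqrt(3) + sqrt(-4 + (2 + 27*sqrt(3))^2))^(1/3))/6) + 4*sqrt(3)*y^2/3 - 8/3 + sqrt(3)/3


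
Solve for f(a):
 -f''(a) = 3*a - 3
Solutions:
 f(a) = C1 + C2*a - a^3/2 + 3*a^2/2


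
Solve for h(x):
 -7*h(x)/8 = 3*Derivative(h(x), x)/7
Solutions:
 h(x) = C1*exp(-49*x/24)


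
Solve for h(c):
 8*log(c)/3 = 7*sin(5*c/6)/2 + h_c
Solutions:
 h(c) = C1 + 8*c*log(c)/3 - 8*c/3 + 21*cos(5*c/6)/5


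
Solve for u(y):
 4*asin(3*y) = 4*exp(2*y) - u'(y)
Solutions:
 u(y) = C1 - 4*y*asin(3*y) - 4*sqrt(1 - 9*y^2)/3 + 2*exp(2*y)


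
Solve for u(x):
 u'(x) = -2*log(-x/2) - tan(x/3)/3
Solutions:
 u(x) = C1 - 2*x*log(-x) + 2*x*log(2) + 2*x + log(cos(x/3))


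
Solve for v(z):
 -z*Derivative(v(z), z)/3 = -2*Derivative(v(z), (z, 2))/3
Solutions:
 v(z) = C1 + C2*erfi(z/2)


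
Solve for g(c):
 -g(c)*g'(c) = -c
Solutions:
 g(c) = -sqrt(C1 + c^2)
 g(c) = sqrt(C1 + c^2)


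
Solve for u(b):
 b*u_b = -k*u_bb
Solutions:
 u(b) = C1 + C2*sqrt(k)*erf(sqrt(2)*b*sqrt(1/k)/2)


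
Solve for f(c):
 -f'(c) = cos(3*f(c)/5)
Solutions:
 c - 5*log(sin(3*f(c)/5) - 1)/6 + 5*log(sin(3*f(c)/5) + 1)/6 = C1


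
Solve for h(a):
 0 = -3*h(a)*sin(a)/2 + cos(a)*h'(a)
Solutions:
 h(a) = C1/cos(a)^(3/2)


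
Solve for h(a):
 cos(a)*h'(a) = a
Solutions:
 h(a) = C1 + Integral(a/cos(a), a)


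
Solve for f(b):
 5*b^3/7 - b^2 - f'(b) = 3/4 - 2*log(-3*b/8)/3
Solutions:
 f(b) = C1 + 5*b^4/28 - b^3/3 + 2*b*log(-b)/3 + b*(-17/12 - 2*log(2) + 2*log(3)/3)


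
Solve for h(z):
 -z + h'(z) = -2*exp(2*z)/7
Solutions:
 h(z) = C1 + z^2/2 - exp(2*z)/7


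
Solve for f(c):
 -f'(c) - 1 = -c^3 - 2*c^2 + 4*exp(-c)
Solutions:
 f(c) = C1 + c^4/4 + 2*c^3/3 - c + 4*exp(-c)


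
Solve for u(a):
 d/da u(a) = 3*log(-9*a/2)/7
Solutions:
 u(a) = C1 + 3*a*log(-a)/7 + 3*a*(-1 - log(2) + 2*log(3))/7


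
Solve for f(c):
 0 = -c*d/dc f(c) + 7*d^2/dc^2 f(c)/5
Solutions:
 f(c) = C1 + C2*erfi(sqrt(70)*c/14)


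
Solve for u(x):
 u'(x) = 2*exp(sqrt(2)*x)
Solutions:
 u(x) = C1 + sqrt(2)*exp(sqrt(2)*x)


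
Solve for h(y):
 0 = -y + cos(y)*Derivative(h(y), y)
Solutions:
 h(y) = C1 + Integral(y/cos(y), y)


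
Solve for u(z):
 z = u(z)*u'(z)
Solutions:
 u(z) = -sqrt(C1 + z^2)
 u(z) = sqrt(C1 + z^2)


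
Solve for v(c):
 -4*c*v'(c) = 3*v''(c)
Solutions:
 v(c) = C1 + C2*erf(sqrt(6)*c/3)


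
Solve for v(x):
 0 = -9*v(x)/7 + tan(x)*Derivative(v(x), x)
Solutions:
 v(x) = C1*sin(x)^(9/7)


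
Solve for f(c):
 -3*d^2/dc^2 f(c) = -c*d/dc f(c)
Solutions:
 f(c) = C1 + C2*erfi(sqrt(6)*c/6)


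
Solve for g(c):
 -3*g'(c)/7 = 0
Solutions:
 g(c) = C1


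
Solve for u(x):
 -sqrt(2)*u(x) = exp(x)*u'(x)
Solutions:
 u(x) = C1*exp(sqrt(2)*exp(-x))


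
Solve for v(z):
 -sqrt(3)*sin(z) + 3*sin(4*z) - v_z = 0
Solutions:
 v(z) = C1 + sqrt(3)*cos(z) - 3*cos(4*z)/4


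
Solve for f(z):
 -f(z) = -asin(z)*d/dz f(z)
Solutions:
 f(z) = C1*exp(Integral(1/asin(z), z))


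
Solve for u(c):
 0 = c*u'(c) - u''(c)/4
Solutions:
 u(c) = C1 + C2*erfi(sqrt(2)*c)


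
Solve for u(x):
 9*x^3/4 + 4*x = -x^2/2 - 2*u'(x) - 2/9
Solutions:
 u(x) = C1 - 9*x^4/32 - x^3/12 - x^2 - x/9


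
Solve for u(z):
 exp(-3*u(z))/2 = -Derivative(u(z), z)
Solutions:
 u(z) = log(C1 - 3*z/2)/3
 u(z) = log((-1 - sqrt(3)*I)*(C1 - 3*z/2)^(1/3)/2)
 u(z) = log((-1 + sqrt(3)*I)*(C1 - 3*z/2)^(1/3)/2)


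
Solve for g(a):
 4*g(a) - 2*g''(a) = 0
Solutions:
 g(a) = C1*exp(-sqrt(2)*a) + C2*exp(sqrt(2)*a)


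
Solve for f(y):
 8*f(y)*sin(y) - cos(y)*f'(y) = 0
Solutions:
 f(y) = C1/cos(y)^8


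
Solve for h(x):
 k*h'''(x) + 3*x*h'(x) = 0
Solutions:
 h(x) = C1 + Integral(C2*airyai(3^(1/3)*x*(-1/k)^(1/3)) + C3*airybi(3^(1/3)*x*(-1/k)^(1/3)), x)


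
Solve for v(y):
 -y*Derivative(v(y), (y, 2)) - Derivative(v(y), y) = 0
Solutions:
 v(y) = C1 + C2*log(y)


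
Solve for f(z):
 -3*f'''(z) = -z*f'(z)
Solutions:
 f(z) = C1 + Integral(C2*airyai(3^(2/3)*z/3) + C3*airybi(3^(2/3)*z/3), z)


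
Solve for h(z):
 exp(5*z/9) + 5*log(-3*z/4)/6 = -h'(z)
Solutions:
 h(z) = C1 - 5*z*log(-z)/6 + 5*z*(-log(3) + 1 + 2*log(2))/6 - 9*exp(5*z/9)/5


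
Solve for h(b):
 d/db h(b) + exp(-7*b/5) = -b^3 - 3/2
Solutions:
 h(b) = C1 - b^4/4 - 3*b/2 + 5*exp(-7*b/5)/7


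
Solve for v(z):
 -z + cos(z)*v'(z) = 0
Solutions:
 v(z) = C1 + Integral(z/cos(z), z)


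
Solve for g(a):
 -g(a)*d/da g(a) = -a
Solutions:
 g(a) = -sqrt(C1 + a^2)
 g(a) = sqrt(C1 + a^2)


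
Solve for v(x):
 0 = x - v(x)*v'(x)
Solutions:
 v(x) = -sqrt(C1 + x^2)
 v(x) = sqrt(C1 + x^2)


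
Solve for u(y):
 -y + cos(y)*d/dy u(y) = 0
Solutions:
 u(y) = C1 + Integral(y/cos(y), y)


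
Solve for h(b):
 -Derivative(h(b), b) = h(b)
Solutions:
 h(b) = C1*exp(-b)


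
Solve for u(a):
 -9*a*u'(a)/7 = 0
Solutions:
 u(a) = C1


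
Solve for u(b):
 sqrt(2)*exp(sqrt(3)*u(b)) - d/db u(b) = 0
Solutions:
 u(b) = sqrt(3)*(2*log(-1/(C1 + sqrt(2)*b)) - log(3))/6


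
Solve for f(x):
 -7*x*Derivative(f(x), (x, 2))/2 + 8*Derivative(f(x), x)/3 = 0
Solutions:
 f(x) = C1 + C2*x^(37/21)


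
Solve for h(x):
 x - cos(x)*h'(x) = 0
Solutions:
 h(x) = C1 + Integral(x/cos(x), x)


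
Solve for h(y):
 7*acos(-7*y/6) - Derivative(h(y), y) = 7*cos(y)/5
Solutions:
 h(y) = C1 + 7*y*acos(-7*y/6) + sqrt(36 - 49*y^2) - 7*sin(y)/5


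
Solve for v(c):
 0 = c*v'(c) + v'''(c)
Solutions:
 v(c) = C1 + Integral(C2*airyai(-c) + C3*airybi(-c), c)


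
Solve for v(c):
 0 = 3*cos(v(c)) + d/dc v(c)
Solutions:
 v(c) = pi - asin((C1 + exp(6*c))/(C1 - exp(6*c)))
 v(c) = asin((C1 + exp(6*c))/(C1 - exp(6*c)))


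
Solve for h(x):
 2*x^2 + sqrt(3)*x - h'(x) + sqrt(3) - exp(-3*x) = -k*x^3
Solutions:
 h(x) = C1 + k*x^4/4 + 2*x^3/3 + sqrt(3)*x^2/2 + sqrt(3)*x + exp(-3*x)/3


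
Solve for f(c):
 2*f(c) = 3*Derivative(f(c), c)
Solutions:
 f(c) = C1*exp(2*c/3)


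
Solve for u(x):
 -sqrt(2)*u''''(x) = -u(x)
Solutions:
 u(x) = C1*exp(-2^(7/8)*x/2) + C2*exp(2^(7/8)*x/2) + C3*sin(2^(7/8)*x/2) + C4*cos(2^(7/8)*x/2)


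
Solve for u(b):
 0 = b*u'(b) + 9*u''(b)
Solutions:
 u(b) = C1 + C2*erf(sqrt(2)*b/6)


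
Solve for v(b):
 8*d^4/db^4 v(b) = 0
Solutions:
 v(b) = C1 + C2*b + C3*b^2 + C4*b^3


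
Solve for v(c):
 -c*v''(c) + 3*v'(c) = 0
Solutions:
 v(c) = C1 + C2*c^4


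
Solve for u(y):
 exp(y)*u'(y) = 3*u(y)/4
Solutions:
 u(y) = C1*exp(-3*exp(-y)/4)


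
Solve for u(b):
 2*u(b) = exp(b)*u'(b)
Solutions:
 u(b) = C1*exp(-2*exp(-b))


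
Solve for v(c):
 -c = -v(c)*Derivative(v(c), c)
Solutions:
 v(c) = -sqrt(C1 + c^2)
 v(c) = sqrt(C1 + c^2)


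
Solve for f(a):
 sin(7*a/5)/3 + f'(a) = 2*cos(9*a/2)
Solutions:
 f(a) = C1 + 4*sin(9*a/2)/9 + 5*cos(7*a/5)/21


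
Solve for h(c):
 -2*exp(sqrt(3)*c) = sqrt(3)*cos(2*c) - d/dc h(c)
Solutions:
 h(c) = C1 + 2*sqrt(3)*exp(sqrt(3)*c)/3 + sqrt(3)*sin(2*c)/2


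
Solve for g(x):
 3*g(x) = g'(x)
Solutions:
 g(x) = C1*exp(3*x)


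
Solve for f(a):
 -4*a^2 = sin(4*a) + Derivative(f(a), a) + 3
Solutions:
 f(a) = C1 - 4*a^3/3 - 3*a + cos(4*a)/4


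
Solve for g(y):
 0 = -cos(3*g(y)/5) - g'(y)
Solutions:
 y - 5*log(sin(3*g(y)/5) - 1)/6 + 5*log(sin(3*g(y)/5) + 1)/6 = C1


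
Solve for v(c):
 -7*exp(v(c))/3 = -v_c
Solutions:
 v(c) = log(-1/(C1 + 7*c)) + log(3)


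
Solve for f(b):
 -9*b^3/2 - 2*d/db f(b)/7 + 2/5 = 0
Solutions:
 f(b) = C1 - 63*b^4/16 + 7*b/5


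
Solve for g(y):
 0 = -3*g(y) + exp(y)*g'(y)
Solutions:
 g(y) = C1*exp(-3*exp(-y))


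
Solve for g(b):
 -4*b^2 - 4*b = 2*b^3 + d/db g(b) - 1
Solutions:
 g(b) = C1 - b^4/2 - 4*b^3/3 - 2*b^2 + b


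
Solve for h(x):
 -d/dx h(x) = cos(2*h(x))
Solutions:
 h(x) = -asin((C1 + exp(4*x))/(C1 - exp(4*x)))/2 + pi/2
 h(x) = asin((C1 + exp(4*x))/(C1 - exp(4*x)))/2


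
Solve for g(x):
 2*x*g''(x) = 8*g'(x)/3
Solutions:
 g(x) = C1 + C2*x^(7/3)


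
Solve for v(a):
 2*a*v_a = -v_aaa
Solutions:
 v(a) = C1 + Integral(C2*airyai(-2^(1/3)*a) + C3*airybi(-2^(1/3)*a), a)


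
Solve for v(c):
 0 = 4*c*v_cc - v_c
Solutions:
 v(c) = C1 + C2*c^(5/4)


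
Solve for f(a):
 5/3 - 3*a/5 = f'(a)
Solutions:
 f(a) = C1 - 3*a^2/10 + 5*a/3


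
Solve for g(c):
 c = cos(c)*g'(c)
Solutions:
 g(c) = C1 + Integral(c/cos(c), c)


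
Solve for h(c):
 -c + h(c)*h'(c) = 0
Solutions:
 h(c) = -sqrt(C1 + c^2)
 h(c) = sqrt(C1 + c^2)


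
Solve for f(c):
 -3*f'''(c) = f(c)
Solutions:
 f(c) = C3*exp(-3^(2/3)*c/3) + (C1*sin(3^(1/6)*c/2) + C2*cos(3^(1/6)*c/2))*exp(3^(2/3)*c/6)


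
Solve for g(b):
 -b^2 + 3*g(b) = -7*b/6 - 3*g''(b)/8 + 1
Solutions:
 g(b) = C1*sin(2*sqrt(2)*b) + C2*cos(2*sqrt(2)*b) + b^2/3 - 7*b/18 + 1/4


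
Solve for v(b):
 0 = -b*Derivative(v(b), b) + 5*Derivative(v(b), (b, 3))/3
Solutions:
 v(b) = C1 + Integral(C2*airyai(3^(1/3)*5^(2/3)*b/5) + C3*airybi(3^(1/3)*5^(2/3)*b/5), b)


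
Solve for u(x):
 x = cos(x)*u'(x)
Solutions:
 u(x) = C1 + Integral(x/cos(x), x)


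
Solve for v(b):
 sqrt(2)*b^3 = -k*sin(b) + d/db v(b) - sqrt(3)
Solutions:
 v(b) = C1 + sqrt(2)*b^4/4 + sqrt(3)*b - k*cos(b)


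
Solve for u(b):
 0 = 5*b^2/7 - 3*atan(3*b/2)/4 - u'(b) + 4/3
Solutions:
 u(b) = C1 + 5*b^3/21 - 3*b*atan(3*b/2)/4 + 4*b/3 + log(9*b^2 + 4)/4


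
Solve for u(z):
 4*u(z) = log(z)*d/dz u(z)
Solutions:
 u(z) = C1*exp(4*li(z))


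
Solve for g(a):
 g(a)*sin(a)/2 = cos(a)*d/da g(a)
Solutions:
 g(a) = C1/sqrt(cos(a))


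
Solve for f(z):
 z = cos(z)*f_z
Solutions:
 f(z) = C1 + Integral(z/cos(z), z)


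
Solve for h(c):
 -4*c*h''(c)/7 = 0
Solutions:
 h(c) = C1 + C2*c


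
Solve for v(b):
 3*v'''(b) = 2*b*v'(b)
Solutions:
 v(b) = C1 + Integral(C2*airyai(2^(1/3)*3^(2/3)*b/3) + C3*airybi(2^(1/3)*3^(2/3)*b/3), b)


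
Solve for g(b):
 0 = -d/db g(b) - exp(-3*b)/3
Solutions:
 g(b) = C1 + exp(-3*b)/9


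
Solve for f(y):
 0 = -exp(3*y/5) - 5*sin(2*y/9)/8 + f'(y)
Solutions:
 f(y) = C1 + 5*exp(3*y/5)/3 - 45*cos(2*y/9)/16


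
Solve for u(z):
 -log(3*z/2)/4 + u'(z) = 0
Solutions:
 u(z) = C1 + z*log(z)/4 - z/4 - z*log(2)/4 + z*log(3)/4


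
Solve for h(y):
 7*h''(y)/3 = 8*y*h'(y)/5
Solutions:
 h(y) = C1 + C2*erfi(2*sqrt(105)*y/35)


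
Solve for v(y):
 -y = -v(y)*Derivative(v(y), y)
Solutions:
 v(y) = -sqrt(C1 + y^2)
 v(y) = sqrt(C1 + y^2)


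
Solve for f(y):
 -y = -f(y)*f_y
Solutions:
 f(y) = -sqrt(C1 + y^2)
 f(y) = sqrt(C1 + y^2)


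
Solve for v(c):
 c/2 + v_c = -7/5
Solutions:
 v(c) = C1 - c^2/4 - 7*c/5


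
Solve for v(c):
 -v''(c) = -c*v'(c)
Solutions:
 v(c) = C1 + C2*erfi(sqrt(2)*c/2)


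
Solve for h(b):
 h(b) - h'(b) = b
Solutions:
 h(b) = C1*exp(b) + b + 1


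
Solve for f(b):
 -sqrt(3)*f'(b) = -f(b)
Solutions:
 f(b) = C1*exp(sqrt(3)*b/3)


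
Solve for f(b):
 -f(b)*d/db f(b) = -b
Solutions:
 f(b) = -sqrt(C1 + b^2)
 f(b) = sqrt(C1 + b^2)


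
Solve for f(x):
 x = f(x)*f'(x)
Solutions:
 f(x) = -sqrt(C1 + x^2)
 f(x) = sqrt(C1 + x^2)


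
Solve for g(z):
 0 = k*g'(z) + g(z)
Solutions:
 g(z) = C1*exp(-z/k)


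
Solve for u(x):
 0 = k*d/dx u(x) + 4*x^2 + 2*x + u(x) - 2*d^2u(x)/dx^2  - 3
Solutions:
 u(x) = C1*exp(x*(k - sqrt(k^2 + 8))/4) + C2*exp(x*(k + sqrt(k^2 + 8))/4) - 8*k^2 + 8*k*x + 2*k - 4*x^2 - 2*x - 13


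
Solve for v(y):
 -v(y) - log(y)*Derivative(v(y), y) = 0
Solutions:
 v(y) = C1*exp(-li(y))


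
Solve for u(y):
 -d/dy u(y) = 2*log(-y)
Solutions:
 u(y) = C1 - 2*y*log(-y) + 2*y


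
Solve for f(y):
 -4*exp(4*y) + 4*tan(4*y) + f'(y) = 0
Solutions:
 f(y) = C1 + exp(4*y) + log(cos(4*y))


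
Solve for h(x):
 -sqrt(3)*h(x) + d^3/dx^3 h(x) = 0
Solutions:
 h(x) = C3*exp(3^(1/6)*x) + (C1*sin(3^(2/3)*x/2) + C2*cos(3^(2/3)*x/2))*exp(-3^(1/6)*x/2)


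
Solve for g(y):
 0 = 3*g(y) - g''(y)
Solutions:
 g(y) = C1*exp(-sqrt(3)*y) + C2*exp(sqrt(3)*y)


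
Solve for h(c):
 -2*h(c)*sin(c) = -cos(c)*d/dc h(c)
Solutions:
 h(c) = C1/cos(c)^2


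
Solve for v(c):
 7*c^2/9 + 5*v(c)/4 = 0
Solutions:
 v(c) = -28*c^2/45


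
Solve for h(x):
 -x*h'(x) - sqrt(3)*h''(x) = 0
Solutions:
 h(x) = C1 + C2*erf(sqrt(2)*3^(3/4)*x/6)


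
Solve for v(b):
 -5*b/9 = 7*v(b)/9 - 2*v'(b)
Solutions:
 v(b) = C1*exp(7*b/18) - 5*b/7 - 90/49


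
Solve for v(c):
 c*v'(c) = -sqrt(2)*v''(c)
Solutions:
 v(c) = C1 + C2*erf(2^(1/4)*c/2)


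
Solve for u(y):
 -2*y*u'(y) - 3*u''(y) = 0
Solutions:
 u(y) = C1 + C2*erf(sqrt(3)*y/3)


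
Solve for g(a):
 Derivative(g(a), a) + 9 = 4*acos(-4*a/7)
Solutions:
 g(a) = C1 + 4*a*acos(-4*a/7) - 9*a + sqrt(49 - 16*a^2)


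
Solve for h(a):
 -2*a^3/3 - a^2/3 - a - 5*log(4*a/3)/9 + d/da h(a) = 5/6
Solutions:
 h(a) = C1 + a^4/6 + a^3/9 + a^2/2 + 5*a*log(a)/9 - 5*a*log(3)/9 + 5*a/18 + 10*a*log(2)/9


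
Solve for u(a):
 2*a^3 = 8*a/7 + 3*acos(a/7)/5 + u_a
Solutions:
 u(a) = C1 + a^4/2 - 4*a^2/7 - 3*a*acos(a/7)/5 + 3*sqrt(49 - a^2)/5


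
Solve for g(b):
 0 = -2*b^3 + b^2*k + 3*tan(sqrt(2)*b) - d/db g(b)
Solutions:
 g(b) = C1 - b^4/2 + b^3*k/3 - 3*sqrt(2)*log(cos(sqrt(2)*b))/2


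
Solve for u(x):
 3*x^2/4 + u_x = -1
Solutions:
 u(x) = C1 - x^3/4 - x


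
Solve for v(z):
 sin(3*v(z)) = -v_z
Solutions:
 v(z) = -acos((-C1 - exp(6*z))/(C1 - exp(6*z)))/3 + 2*pi/3
 v(z) = acos((-C1 - exp(6*z))/(C1 - exp(6*z)))/3


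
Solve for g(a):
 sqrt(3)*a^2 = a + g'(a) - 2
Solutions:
 g(a) = C1 + sqrt(3)*a^3/3 - a^2/2 + 2*a


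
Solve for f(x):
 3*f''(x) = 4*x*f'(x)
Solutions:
 f(x) = C1 + C2*erfi(sqrt(6)*x/3)


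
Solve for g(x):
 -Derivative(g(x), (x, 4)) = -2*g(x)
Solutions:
 g(x) = C1*exp(-2^(1/4)*x) + C2*exp(2^(1/4)*x) + C3*sin(2^(1/4)*x) + C4*cos(2^(1/4)*x)
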